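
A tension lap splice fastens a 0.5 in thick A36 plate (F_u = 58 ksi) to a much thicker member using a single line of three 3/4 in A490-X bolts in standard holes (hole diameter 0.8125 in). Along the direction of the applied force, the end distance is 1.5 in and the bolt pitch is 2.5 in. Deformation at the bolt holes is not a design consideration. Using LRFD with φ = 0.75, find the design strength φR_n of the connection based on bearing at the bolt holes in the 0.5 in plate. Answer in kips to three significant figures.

134 kips

Per bolt r_n = 1.5 l_c t F_u ≤ 3.0 d t F_u; upper limit = 3.0 × 0.75 × 0.5 × 58 = 65.25 kips.
Edge bolt: l_c = 1.5 − 0.8125/2 = 1.094 in → 1.5 × 1.094 × 0.5 × 58 = 47.58 → r_n = 47.58 kips.
Interior bolts: l_c = 2.5 − 0.8125 = 1.688 in → 1.5 × 1.688 × 0.5 × 58 = 73.41 → r_n = 65.25 kips.
R_n = 1 × 47.58 + 2 × 65.25 = 178.1 kips.
Design strength φR_n = 0.75 × 178.1 = 134 kips.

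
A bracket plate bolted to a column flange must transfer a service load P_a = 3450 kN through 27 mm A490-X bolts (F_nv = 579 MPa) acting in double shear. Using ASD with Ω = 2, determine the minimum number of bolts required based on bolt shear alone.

A_b = π·27²/4 = 572.6 mm².
Per-bolt allowable strength R_n/Ω = 579 × 572.6 × 2 / 1000 / 2 = 331.5 kN.
n ≥ 3450 / 331.5 = 10.41 → use 11 bolts.

11 bolts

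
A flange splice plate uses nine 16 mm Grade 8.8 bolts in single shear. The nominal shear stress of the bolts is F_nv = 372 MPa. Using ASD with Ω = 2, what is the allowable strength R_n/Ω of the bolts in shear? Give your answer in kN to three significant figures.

A_b = π × 16² / 4 = 201.1 mm².
R_n = F_nv · A_b · n · n_s = 372 × 201.1 × 9 × 1 / 1000 = 673.2 kN.
Allowable strength R_n/Ω = 673.2 / 2 = 337 kN.

337 kN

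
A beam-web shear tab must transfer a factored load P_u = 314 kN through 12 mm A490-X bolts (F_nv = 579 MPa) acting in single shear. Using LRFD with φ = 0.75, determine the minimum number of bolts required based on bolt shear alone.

7 bolts

A_b = π·12²/4 = 113.1 mm².
Per-bolt design strength φR_n = 0.75 × 579 × 113.1 × 1 / 1000 = 49.11 kN.
n ≥ 314 / 49.11 = 6.393 → use 7 bolts.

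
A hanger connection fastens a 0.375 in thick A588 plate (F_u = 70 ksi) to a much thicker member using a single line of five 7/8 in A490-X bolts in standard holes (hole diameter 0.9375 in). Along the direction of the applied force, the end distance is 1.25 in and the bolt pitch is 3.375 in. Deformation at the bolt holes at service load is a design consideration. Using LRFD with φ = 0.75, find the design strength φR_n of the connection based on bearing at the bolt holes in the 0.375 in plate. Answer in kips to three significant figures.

184 kips

Per bolt r_n = 1.2 l_c t F_u ≤ 2.4 d t F_u; upper limit = 2.4 × 0.875 × 0.375 × 70 = 55.13 kips.
Edge bolt: l_c = 1.25 − 0.9375/2 = 0.7812 in → 1.2 × 0.7812 × 0.375 × 70 = 24.61 → r_n = 24.61 kips.
Interior bolts: l_c = 3.375 − 0.9375 = 2.438 in → 1.2 × 2.438 × 0.375 × 70 = 76.78 → r_n = 55.13 kips.
R_n = 1 × 24.61 + 4 × 55.13 = 245.1 kips.
Design strength φR_n = 0.75 × 245.1 = 184 kips.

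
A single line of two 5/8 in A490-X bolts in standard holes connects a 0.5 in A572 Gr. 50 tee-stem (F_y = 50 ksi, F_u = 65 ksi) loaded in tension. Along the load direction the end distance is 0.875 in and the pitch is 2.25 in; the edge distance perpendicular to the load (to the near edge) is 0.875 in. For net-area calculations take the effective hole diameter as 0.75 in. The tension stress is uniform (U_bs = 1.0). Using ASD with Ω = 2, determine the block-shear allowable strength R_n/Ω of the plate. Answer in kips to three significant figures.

Shear plane L_v = 0.875 + 1·2.25 = 3.125 in; A_gv = 3.125 × 0.5 = 1.562 in².
A_nv = (3.125 − 1.5·0.75) × 0.5 = 1 in².
A_nt = (0.875 − 0.5·0.75) × 0.5 = 0.25 in².
0.6 F_u A_nv = 39 kips; 0.6 F_y A_gv = 46.88 kips → shear rupture governs the shear term.
R_n = 39 + 1.0 × 65 × 0.25 = 55.25 kips.
Allowable strength R_n/Ω = 55.25 / 2 = 27.6 kips.

27.6 kips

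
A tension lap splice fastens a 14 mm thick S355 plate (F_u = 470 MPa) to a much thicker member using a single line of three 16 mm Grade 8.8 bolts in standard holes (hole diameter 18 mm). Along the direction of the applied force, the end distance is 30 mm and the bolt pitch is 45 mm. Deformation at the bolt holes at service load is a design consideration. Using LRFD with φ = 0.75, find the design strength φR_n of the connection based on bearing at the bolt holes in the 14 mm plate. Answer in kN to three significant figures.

444 kN

Per bolt r_n = 1.2 l_c t F_u ≤ 2.4 d t F_u; upper limit = 2.4 × 16 × 14 × 470 / 1000 = 252.7 kN.
Edge bolt: l_c = 30 − 18/2 = 21 mm → 1.2 × 21 × 14 × 470 / 1000 = 165.8 → r_n = 165.8 kN.
Interior bolts: l_c = 45 − 18 = 27 mm → 1.2 × 27 × 14 × 470 / 1000 = 213.2 → r_n = 213.2 kN.
R_n = 1 × 165.8 + 2 × 213.2 = 592.2 kN.
Design strength φR_n = 0.75 × 592.2 = 444 kN.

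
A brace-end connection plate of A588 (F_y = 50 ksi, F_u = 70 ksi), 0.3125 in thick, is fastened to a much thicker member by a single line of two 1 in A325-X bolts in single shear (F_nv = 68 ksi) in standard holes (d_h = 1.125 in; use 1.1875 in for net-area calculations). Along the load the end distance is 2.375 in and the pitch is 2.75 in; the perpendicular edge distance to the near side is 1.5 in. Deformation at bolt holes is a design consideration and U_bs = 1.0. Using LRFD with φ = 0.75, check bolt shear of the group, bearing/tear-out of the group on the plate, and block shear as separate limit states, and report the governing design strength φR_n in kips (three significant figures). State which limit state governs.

47.8 kips (block shear governs)

Bolt shear: A_b = π·1²/4 = 0.7854 in²; R_n = 68 × 0.7854 × 2 × 1 = 106.8 kips → 0.75 × 106.8 = 80.1 kips.
Bearing: edge l_c = 1.812, r_n = 47.58 kips; interior l_c = 1.625, r_n = 42.66 kips; R_n = 47.58 + 1·42.66 = 90.23 kips → 67.7 kips.
Block shear: A_gv = 1.602, A_nv = 1.045, A_nt = 0.2832 in²; R_n = min(0.6F_uA_nv, 0.6F_yA_gv) + U_bs·F_u·A_nt = 63.71 kips → 47.8 kips.
Block shear governs: 47.8 kips.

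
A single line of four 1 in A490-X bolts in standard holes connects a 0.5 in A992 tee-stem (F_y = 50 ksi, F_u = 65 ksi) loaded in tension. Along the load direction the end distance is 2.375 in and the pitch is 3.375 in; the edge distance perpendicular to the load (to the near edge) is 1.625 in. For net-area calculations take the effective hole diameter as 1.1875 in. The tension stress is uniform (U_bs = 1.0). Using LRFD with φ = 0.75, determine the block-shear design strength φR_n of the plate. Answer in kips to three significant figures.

Shear plane L_v = 2.375 + 3·3.375 = 12.5 in; A_gv = 12.5 × 0.5 = 6.25 in².
A_nv = (12.5 − 3.5·1.1875) × 0.5 = 4.172 in².
A_nt = (1.625 − 0.5·1.1875) × 0.5 = 0.5156 in².
0.6 F_u A_nv = 162.7 kips; 0.6 F_y A_gv = 187.5 kips → shear rupture governs the shear term.
R_n = 162.7 + 1.0 × 65 × 0.5156 = 196.2 kips.
Design strength φR_n = 0.75 × 196.2 = 147 kips.

147 kips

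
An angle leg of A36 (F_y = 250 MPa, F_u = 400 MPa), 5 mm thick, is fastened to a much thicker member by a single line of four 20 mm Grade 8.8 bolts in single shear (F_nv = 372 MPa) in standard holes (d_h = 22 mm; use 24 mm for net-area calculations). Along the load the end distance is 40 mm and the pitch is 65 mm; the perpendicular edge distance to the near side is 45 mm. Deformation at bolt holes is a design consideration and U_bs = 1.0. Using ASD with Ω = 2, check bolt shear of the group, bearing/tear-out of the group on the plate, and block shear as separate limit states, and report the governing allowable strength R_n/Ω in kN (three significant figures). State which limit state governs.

121 kN (block shear governs)

Bolt shear: A_b = π·20²/4 = 314.2 mm²; R_n = 372 × 314.2 × 4 × 1 / 1000 = 467.5 kN → 467.5 / 2 = 234 kN.
Bearing: edge l_c = 29, r_n = 69.6 kN; interior l_c = 43, r_n = 96 kN; R_n = 69.6 + 3·96 = 357.6 kN → 179 kN.
Block shear: A_gv = 1175, A_nv = 755, A_nt = 165 mm²; R_n = min(0.6F_uA_nv, 0.6F_yA_gv) + U_bs·F_u·A_nt = 242.2 kN → 121 kN.
Block shear governs: 121 kN.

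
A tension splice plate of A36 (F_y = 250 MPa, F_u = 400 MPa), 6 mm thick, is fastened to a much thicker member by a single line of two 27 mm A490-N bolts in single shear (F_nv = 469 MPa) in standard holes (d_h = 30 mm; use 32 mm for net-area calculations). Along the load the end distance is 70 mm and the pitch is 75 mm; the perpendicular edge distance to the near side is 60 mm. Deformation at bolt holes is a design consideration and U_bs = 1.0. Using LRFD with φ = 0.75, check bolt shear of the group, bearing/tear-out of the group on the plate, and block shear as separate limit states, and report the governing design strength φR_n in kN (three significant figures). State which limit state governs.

177 kN (block shear governs)

Bolt shear: A_b = π·27²/4 = 572.6 mm²; R_n = 469 × 572.6 × 2 × 1 / 1000 = 537.1 kN → 0.75 × 537.1 = 403 kN.
Bearing: edge l_c = 55, r_n = 155.5 kN; interior l_c = 45, r_n = 129.6 kN; R_n = 155.5 + 1·129.6 = 285.1 kN → 214 kN.
Block shear: A_gv = 870, A_nv = 582, A_nt = 264 mm²; R_n = min(0.6F_uA_nv, 0.6F_yA_gv) + U_bs·F_u·A_nt = 236.1 kN → 177 kN.
Block shear governs: 177 kN.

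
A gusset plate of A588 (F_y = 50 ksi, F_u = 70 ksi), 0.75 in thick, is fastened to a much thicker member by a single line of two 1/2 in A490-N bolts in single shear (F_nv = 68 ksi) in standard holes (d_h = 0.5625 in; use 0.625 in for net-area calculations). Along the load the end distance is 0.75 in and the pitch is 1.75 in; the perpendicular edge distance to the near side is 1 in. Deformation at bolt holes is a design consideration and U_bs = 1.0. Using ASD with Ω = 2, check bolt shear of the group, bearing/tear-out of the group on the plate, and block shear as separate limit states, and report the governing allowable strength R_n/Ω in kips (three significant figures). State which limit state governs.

13.4 kips (bolt shear governs)

Bolt shear: A_b = π·0.5²/4 = 0.1963 in²; R_n = 68 × 0.1963 × 2 × 1 = 26.7 kips → 26.7 / 2 = 13.4 kips.
Bearing: edge l_c = 0.4688, r_n = 29.53 kips; interior l_c = 1.188, r_n = 63 kips; R_n = 29.53 + 1·63 = 92.53 kips → 46.3 kips.
Block shear: A_gv = 1.875, A_nv = 1.172, A_nt = 0.5156 in²; R_n = min(0.6F_uA_nv, 0.6F_yA_gv) + U_bs·F_u·A_nt = 85.31 kips → 42.7 kips.
Bolt shear governs: 13.4 kips.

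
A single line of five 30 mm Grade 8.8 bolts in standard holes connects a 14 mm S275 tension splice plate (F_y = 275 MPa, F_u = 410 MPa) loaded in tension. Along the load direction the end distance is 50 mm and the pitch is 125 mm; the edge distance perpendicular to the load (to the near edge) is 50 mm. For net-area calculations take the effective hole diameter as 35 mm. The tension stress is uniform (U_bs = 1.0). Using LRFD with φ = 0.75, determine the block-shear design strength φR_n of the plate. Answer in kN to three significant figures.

1090 kN

Shear plane L_v = 50 + 4·125 = 550 mm; A_gv = 550 × 14 = 7700 mm².
A_nv = (550 − 4.5·35) × 14 = 5495 mm².
A_nt = (50 − 0.5·35) × 14 = 455 mm².
0.6 F_u A_nv = 1352 kN; 0.6 F_y A_gv = 1270 kN → shear yielding governs the shear term.
R_n = 1270 + 1.0 × 410 × 455 / 1000 = 1457 kN.
Design strength φR_n = 0.75 × 1457 = 1090 kN.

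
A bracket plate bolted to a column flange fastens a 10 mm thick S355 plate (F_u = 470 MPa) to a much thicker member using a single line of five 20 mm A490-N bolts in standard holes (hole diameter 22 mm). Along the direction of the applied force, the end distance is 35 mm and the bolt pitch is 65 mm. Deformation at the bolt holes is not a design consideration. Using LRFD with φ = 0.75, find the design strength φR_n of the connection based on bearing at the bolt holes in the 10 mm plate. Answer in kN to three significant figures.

Per bolt r_n = 1.5 l_c t F_u ≤ 3.0 d t F_u; upper limit = 3.0 × 20 × 10 × 470 / 1000 = 282 kN.
Edge bolt: l_c = 35 − 22/2 = 24 mm → 1.5 × 24 × 10 × 470 / 1000 = 169.2 → r_n = 169.2 kN.
Interior bolts: l_c = 65 − 22 = 43 mm → 1.5 × 43 × 10 × 470 / 1000 = 303.2 → r_n = 282 kN.
R_n = 1 × 169.2 + 4 × 282 = 1297 kN.
Design strength φR_n = 0.75 × 1297 = 973 kN.

973 kN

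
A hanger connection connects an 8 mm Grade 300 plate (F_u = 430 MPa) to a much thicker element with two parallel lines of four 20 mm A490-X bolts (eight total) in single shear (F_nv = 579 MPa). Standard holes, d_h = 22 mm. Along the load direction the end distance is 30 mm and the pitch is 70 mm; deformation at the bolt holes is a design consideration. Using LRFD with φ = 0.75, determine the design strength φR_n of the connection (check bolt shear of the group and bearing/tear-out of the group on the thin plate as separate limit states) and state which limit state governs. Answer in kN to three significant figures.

Bolt shear: A_b = π·20²/4 = 314.2 mm²; R_n = 579 × 314.2 × 8 × 1 / 1000 = 1455 kN → 0.75 × 1455 = 1090 kN.
Bearing (1.2 l_c t F_u ≤ 2.4 d t F_u): upper limit = 2.4·20·8·430 / 1000 = 165.1 kN.
  Edge l_c = 30 − 22/2 = 19 → r_n = 78.43 kN; interior l_c = 70 − 22 = 48 → r_n = 165.1 kN.
  R_n,bearing = 2·78.43 + 6·165.1 = 1148 kN → 0.75 × 1148 = 861 kN.
Bearing governs: 861 kN.

861 kN (bearing governs)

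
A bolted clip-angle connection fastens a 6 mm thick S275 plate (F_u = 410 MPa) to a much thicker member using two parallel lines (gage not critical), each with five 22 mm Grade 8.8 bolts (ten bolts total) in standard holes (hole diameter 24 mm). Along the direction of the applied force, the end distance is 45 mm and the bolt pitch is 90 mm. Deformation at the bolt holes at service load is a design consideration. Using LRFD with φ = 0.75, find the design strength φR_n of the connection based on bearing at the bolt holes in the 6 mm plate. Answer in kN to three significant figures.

925 kN

Per bolt r_n = 1.2 l_c t F_u ≤ 2.4 d t F_u; upper limit = 2.4 × 22 × 6 × 410 / 1000 = 129.9 kN.
Edge bolt: l_c = 45 − 24/2 = 33 mm → 1.2 × 33 × 6 × 410 / 1000 = 97.42 → r_n = 97.42 kN.
Interior bolts: l_c = 90 − 24 = 66 mm → 1.2 × 66 × 6 × 410 / 1000 = 194.8 → r_n = 129.9 kN.
R_n = 2 × 97.42 + 8 × 129.9 = 1234 kN.
Design strength φR_n = 0.75 × 1234 = 925 kN.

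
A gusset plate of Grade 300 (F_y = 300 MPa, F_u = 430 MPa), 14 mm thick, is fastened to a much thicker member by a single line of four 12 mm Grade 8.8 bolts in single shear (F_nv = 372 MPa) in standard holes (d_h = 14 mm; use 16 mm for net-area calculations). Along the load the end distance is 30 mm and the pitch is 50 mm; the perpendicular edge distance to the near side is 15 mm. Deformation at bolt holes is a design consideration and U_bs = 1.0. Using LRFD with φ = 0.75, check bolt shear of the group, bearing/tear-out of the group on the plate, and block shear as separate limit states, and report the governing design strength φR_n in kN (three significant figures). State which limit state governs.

Bolt shear: A_b = π·12²/4 = 113.1 mm²; R_n = 372 × 113.1 × 4 × 1 / 1000 = 168.3 kN → 0.75 × 168.3 = 126 kN.
Bearing: edge l_c = 23, r_n = 166.2 kN; interior l_c = 36, r_n = 173.4 kN; R_n = 166.2 + 3·173.4 = 686.3 kN → 515 kN.
Block shear: A_gv = 2520, A_nv = 1736, A_nt = 98 mm²; R_n = min(0.6F_uA_nv, 0.6F_yA_gv) + U_bs·F_u·A_nt = 490 kN → 368 kN.
Bolt shear governs: 126 kN.

126 kN (bolt shear governs)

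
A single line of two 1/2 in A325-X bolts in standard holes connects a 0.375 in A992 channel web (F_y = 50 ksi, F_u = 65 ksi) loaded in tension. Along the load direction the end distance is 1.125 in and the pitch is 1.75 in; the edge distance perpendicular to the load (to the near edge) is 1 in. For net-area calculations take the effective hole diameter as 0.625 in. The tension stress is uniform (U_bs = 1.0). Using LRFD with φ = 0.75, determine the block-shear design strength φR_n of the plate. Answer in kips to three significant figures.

Shear plane L_v = 1.125 + 1·1.75 = 2.875 in; A_gv = 2.875 × 0.375 = 1.078 in².
A_nv = (2.875 − 1.5·0.625) × 0.375 = 0.7266 in².
A_nt = (1 − 0.5·0.625) × 0.375 = 0.2578 in².
0.6 F_u A_nv = 28.34 kips; 0.6 F_y A_gv = 32.34 kips → shear rupture governs the shear term.
R_n = 28.34 + 1.0 × 65 × 0.2578 = 45.09 kips.
Design strength φR_n = 0.75 × 45.09 = 33.8 kips.

33.8 kips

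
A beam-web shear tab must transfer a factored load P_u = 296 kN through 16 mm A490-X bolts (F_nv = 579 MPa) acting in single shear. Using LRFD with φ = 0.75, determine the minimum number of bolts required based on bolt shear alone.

4 bolts

A_b = π·16²/4 = 201.1 mm².
Per-bolt design strength φR_n = 0.75 × 579 × 201.1 × 1 / 1000 = 87.31 kN.
n ≥ 296 / 87.31 = 3.39 → use 4 bolts.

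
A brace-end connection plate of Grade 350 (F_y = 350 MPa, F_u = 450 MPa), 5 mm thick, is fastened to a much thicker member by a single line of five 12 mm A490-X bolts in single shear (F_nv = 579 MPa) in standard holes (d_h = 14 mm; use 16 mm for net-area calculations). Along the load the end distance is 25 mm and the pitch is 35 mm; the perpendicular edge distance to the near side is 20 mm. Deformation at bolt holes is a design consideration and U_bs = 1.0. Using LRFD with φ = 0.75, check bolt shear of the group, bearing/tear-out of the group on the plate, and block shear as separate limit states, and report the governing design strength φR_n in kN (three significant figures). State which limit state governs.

Bolt shear: A_b = π·12²/4 = 113.1 mm²; R_n = 579 × 113.1 × 5 × 1 / 1000 = 327.4 kN → 0.75 × 327.4 = 246 kN.
Bearing: edge l_c = 18, r_n = 48.6 kN; interior l_c = 21, r_n = 56.7 kN; R_n = 48.6 + 4·56.7 = 275.4 kN → 207 kN.
Block shear: A_gv = 825, A_nv = 465, A_nt = 60 mm²; R_n = min(0.6F_uA_nv, 0.6F_yA_gv) + U_bs·F_u·A_nt = 152.6 kN → 114 kN.
Block shear governs: 114 kN.

114 kN (block shear governs)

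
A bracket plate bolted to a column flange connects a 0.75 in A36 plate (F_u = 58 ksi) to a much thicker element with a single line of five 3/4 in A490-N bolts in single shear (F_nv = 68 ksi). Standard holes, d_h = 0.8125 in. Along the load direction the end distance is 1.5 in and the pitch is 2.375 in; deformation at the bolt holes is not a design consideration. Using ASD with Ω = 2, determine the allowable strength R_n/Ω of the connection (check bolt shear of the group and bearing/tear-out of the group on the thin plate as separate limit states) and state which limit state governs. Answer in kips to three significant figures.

75.1 kips (bolt shear governs)

Bolt shear: A_b = π·0.75²/4 = 0.4418 in²; R_n = 68 × 0.4418 × 5 × 1 = 150.2 kips → 150.2 / 2 = 75.1 kips.
Bearing (1.5 l_c t F_u ≤ 3.0 d t F_u): upper limit = 3.0·0.75·0.75·58 = 97.88 kips.
  Edge l_c = 1.5 − 0.8125/2 = 1.094 → r_n = 71.37 kips; interior l_c = 2.375 − 0.8125 = 1.562 → r_n = 97.88 kips.
  R_n,bearing = 1·71.37 + 4·97.88 = 462.9 kips → 462.9 / 2 = 231 kips.
Bolt shear governs: 75.1 kips.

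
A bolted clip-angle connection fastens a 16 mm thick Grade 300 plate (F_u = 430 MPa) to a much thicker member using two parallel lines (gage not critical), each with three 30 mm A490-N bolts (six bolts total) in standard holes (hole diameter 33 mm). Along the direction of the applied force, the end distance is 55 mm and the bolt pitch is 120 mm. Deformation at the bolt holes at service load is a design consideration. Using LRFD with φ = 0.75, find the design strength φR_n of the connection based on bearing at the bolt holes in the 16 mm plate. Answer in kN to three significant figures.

1960 kN

Per bolt r_n = 1.2 l_c t F_u ≤ 2.4 d t F_u; upper limit = 2.4 × 30 × 16 × 430 / 1000 = 495.4 kN.
Edge bolt: l_c = 55 − 33/2 = 38.5 mm → 1.2 × 38.5 × 16 × 430 / 1000 = 317.9 → r_n = 317.9 kN.
Interior bolts: l_c = 120 − 33 = 87 mm → 1.2 × 87 × 16 × 430 / 1000 = 718.3 → r_n = 495.4 kN.
R_n = 2 × 317.9 + 4 × 495.4 = 2617 kN.
Design strength φR_n = 0.75 × 2617 = 1960 kN.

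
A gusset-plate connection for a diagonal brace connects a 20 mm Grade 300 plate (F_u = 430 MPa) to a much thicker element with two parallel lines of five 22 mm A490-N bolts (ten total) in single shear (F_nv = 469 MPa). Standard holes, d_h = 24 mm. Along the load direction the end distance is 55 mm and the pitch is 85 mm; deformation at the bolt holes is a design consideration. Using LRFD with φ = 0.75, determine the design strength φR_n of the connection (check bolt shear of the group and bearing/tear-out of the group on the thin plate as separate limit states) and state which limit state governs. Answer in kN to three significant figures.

1340 kN (bolt shear governs)

Bolt shear: A_b = π·22²/4 = 380.1 mm²; R_n = 469 × 380.1 × 10 × 1 / 1000 = 1783 kN → 0.75 × 1783 = 1340 kN.
Bearing (1.2 l_c t F_u ≤ 2.4 d t F_u): upper limit = 2.4·22·20·430 / 1000 = 454.1 kN.
  Edge l_c = 55 − 24/2 = 43 → r_n = 443.8 kN; interior l_c = 85 − 24 = 61 → r_n = 454.1 kN.
  R_n,bearing = 2·443.8 + 8·454.1 = 4520 kN → 0.75 × 4520 = 3390 kN.
Bolt shear governs: 1340 kN.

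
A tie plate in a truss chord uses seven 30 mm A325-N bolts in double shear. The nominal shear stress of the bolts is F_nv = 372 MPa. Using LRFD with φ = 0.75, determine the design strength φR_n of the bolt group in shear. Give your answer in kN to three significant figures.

2760 kN

A_b = π × 30² / 4 = 706.9 mm².
R_n = F_nv · A_b · n · n_s = 372 × 706.9 × 7 × 2 / 1000 = 3681 kN.
Design strength φR_n = 0.75 × 3681 = 2760 kN.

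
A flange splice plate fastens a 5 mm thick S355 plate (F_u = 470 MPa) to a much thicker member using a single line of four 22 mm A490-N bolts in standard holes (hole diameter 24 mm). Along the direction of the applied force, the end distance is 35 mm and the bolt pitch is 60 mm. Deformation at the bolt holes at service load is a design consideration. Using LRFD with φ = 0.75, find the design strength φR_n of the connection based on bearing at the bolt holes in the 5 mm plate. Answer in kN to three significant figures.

277 kN

Per bolt r_n = 1.2 l_c t F_u ≤ 2.4 d t F_u; upper limit = 2.4 × 22 × 5 × 470 / 1000 = 124.1 kN.
Edge bolt: l_c = 35 − 24/2 = 23 mm → 1.2 × 23 × 5 × 470 / 1000 = 64.86 → r_n = 64.86 kN.
Interior bolts: l_c = 60 − 24 = 36 mm → 1.2 × 36 × 5 × 470 / 1000 = 101.5 → r_n = 101.5 kN.
R_n = 1 × 64.86 + 3 × 101.5 = 369.4 kN.
Design strength φR_n = 0.75 × 369.4 = 277 kN.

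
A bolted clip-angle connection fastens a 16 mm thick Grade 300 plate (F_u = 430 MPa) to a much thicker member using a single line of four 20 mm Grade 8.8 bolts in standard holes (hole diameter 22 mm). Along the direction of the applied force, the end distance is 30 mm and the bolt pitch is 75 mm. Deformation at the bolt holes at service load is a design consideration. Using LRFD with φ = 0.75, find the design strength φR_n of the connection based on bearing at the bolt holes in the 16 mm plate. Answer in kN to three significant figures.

861 kN

Per bolt r_n = 1.2 l_c t F_u ≤ 2.4 d t F_u; upper limit = 2.4 × 20 × 16 × 430 / 1000 = 330.2 kN.
Edge bolt: l_c = 30 − 22/2 = 19 mm → 1.2 × 19 × 16 × 430 / 1000 = 156.9 → r_n = 156.9 kN.
Interior bolts: l_c = 75 − 22 = 53 mm → 1.2 × 53 × 16 × 430 / 1000 = 437.6 → r_n = 330.2 kN.
R_n = 1 × 156.9 + 3 × 330.2 = 1148 kN.
Design strength φR_n = 0.75 × 1148 = 861 kN.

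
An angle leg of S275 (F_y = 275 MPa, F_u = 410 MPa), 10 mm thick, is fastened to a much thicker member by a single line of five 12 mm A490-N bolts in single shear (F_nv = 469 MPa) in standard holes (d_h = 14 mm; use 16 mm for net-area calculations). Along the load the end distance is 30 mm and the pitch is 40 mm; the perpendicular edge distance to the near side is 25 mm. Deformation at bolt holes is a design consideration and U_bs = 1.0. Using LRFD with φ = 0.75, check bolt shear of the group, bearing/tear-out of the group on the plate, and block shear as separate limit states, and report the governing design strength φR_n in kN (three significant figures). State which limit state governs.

Bolt shear: A_b = π·12²/4 = 113.1 mm²; R_n = 469 × 113.1 × 5 × 1 / 1000 = 265.2 kN → 0.75 × 265.2 = 199 kN.
Bearing: edge l_c = 23, r_n = 113.2 kN; interior l_c = 26, r_n = 118.1 kN; R_n = 113.2 + 4·118.1 = 585.5 kN → 439 kN.
Block shear: A_gv = 1900, A_nv = 1180, A_nt = 170 mm²; R_n = min(0.6F_uA_nv, 0.6F_yA_gv) + U_bs·F_u·A_nt = 360 kN → 270 kN.
Bolt shear governs: 199 kN.

199 kN (bolt shear governs)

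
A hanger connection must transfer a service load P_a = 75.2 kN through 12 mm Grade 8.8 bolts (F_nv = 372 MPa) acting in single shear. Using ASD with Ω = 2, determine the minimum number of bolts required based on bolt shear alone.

A_b = π·12²/4 = 113.1 mm².
Per-bolt allowable strength R_n/Ω = 372 × 113.1 × 1 / 1000 / 2 = 21.04 kN.
n ≥ 75.2 / 21.04 = 3.575 → use 4 bolts.

4 bolts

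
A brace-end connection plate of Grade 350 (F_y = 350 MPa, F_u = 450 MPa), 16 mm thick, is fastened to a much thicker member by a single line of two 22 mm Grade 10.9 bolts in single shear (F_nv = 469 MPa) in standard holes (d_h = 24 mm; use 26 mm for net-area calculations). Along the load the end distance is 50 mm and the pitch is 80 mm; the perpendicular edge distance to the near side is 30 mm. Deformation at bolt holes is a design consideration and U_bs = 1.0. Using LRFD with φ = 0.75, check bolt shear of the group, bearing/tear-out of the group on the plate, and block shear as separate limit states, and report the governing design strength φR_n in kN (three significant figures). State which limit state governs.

267 kN (bolt shear governs)

Bolt shear: A_b = π·22²/4 = 380.1 mm²; R_n = 469 × 380.1 × 2 × 1 / 1000 = 356.6 kN → 0.75 × 356.6 = 267 kN.
Bearing: edge l_c = 38, r_n = 328.3 kN; interior l_c = 56, r_n = 380.2 kN; R_n = 328.3 + 1·380.2 = 708.5 kN → 531 kN.
Block shear: A_gv = 2080, A_nv = 1456, A_nt = 272 mm²; R_n = min(0.6F_uA_nv, 0.6F_yA_gv) + U_bs·F_u·A_nt = 515.5 kN → 387 kN.
Bolt shear governs: 267 kN.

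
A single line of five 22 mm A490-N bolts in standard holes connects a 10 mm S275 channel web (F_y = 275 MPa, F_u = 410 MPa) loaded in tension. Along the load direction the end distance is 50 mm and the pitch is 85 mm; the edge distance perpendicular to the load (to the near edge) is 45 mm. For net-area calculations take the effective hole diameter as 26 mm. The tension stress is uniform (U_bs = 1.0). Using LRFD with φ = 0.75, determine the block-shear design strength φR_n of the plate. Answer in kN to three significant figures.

Shear plane L_v = 50 + 4·85 = 390 mm; A_gv = 390 × 10 = 3900 mm².
A_nv = (390 − 4.5·26) × 10 = 2730 mm².
A_nt = (45 − 0.5·26) × 10 = 320 mm².
0.6 F_u A_nv = 671.6 kN; 0.6 F_y A_gv = 643.5 kN → shear yielding governs the shear term.
R_n = 643.5 + 1.0 × 410 × 320 / 1000 = 774.7 kN.
Design strength φR_n = 0.75 × 774.7 = 581 kN.

581 kN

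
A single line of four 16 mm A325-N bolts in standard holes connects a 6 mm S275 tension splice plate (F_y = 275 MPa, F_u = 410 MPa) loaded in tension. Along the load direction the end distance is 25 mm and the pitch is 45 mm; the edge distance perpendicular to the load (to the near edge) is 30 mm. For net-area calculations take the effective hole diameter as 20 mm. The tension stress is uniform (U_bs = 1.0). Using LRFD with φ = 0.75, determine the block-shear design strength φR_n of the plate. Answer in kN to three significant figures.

Shear plane L_v = 25 + 3·45 = 160 mm; A_gv = 160 × 6 = 960 mm².
A_nv = (160 − 3.5·20) × 6 = 540 mm².
A_nt = (30 − 0.5·20) × 6 = 120 mm².
0.6 F_u A_nv = 132.8 kN; 0.6 F_y A_gv = 158.4 kN → shear rupture governs the shear term.
R_n = 132.8 + 1.0 × 410 × 120 / 1000 = 182 kN.
Design strength φR_n = 0.75 × 182 = 137 kN.

137 kN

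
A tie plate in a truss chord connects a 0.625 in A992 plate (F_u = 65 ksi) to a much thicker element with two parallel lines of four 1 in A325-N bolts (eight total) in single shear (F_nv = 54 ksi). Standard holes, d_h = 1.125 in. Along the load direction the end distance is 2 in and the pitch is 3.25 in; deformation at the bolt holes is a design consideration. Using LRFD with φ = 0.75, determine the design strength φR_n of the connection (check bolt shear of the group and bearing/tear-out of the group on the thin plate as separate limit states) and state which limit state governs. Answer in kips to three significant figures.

Bolt shear: A_b = π·1²/4 = 0.7854 in²; R_n = 54 × 0.7854 × 8 × 1 = 339.3 kips → 0.75 × 339.3 = 254 kips.
Bearing (1.2 l_c t F_u ≤ 2.4 d t F_u): upper limit = 2.4·1·0.625·65 = 97.5 kips.
  Edge l_c = 2 − 1.125/2 = 1.438 → r_n = 70.08 kips; interior l_c = 3.25 − 1.125 = 2.125 → r_n = 97.5 kips.
  R_n,bearing = 2·70.08 + 6·97.5 = 725.2 kips → 0.75 × 725.2 = 544 kips.
Bolt shear governs: 254 kips.

254 kips (bolt shear governs)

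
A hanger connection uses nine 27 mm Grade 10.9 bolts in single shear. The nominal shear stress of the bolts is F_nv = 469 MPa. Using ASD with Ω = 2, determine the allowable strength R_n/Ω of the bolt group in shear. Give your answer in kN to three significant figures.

A_b = π × 27² / 4 = 572.6 mm².
R_n = F_nv · A_b · n · n_s = 469 × 572.6 × 9 × 1 / 1000 = 2417 kN.
Allowable strength R_n/Ω = 2417 / 2 = 1210 kN.

1210 kN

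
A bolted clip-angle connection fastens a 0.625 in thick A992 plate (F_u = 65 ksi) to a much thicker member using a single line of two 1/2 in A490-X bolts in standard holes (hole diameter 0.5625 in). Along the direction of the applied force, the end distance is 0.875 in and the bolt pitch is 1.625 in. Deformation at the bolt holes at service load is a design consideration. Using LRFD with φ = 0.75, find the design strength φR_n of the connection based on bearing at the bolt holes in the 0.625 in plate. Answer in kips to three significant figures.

Per bolt r_n = 1.2 l_c t F_u ≤ 2.4 d t F_u; upper limit = 2.4 × 0.5 × 0.625 × 65 = 48.75 kips.
Edge bolt: l_c = 0.875 − 0.5625/2 = 0.5938 in → 1.2 × 0.5938 × 0.625 × 65 = 28.95 → r_n = 28.95 kips.
Interior bolts: l_c = 1.625 − 0.5625 = 1.062 in → 1.2 × 1.062 × 0.625 × 65 = 51.8 → r_n = 48.75 kips.
R_n = 1 × 28.95 + 1 × 48.75 = 77.7 kips.
Design strength φR_n = 0.75 × 77.7 = 58.3 kips.

58.3 kips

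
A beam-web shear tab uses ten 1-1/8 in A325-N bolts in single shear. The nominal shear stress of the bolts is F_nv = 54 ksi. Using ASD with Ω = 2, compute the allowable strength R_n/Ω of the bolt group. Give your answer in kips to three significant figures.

A_b = π × 1.125² / 4 = 0.994 in².
R_n = F_nv · A_b · n · n_s = 54 × 0.994 × 10 × 1 = 536.8 kips.
Allowable strength R_n/Ω = 536.8 / 2 = 268 kips.

268 kips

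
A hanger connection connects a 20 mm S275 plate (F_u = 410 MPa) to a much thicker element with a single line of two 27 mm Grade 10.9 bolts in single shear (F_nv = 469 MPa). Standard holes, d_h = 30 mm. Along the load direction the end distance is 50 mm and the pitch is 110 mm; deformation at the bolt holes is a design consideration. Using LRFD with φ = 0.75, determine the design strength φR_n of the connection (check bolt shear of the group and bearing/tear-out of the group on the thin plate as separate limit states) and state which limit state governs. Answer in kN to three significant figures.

Bolt shear: A_b = π·27²/4 = 572.6 mm²; R_n = 469 × 572.6 × 2 × 1 / 1000 = 537.1 kN → 0.75 × 537.1 = 403 kN.
Bearing (1.2 l_c t F_u ≤ 2.4 d t F_u): upper limit = 2.4·27·20·410 / 1000 = 531.4 kN.
  Edge l_c = 50 − 30/2 = 35 → r_n = 344.4 kN; interior l_c = 110 − 30 = 80 → r_n = 531.4 kN.
  R_n,bearing = 1·344.4 + 1·531.4 = 875.8 kN → 0.75 × 875.8 = 657 kN.
Bolt shear governs: 403 kN.

403 kN (bolt shear governs)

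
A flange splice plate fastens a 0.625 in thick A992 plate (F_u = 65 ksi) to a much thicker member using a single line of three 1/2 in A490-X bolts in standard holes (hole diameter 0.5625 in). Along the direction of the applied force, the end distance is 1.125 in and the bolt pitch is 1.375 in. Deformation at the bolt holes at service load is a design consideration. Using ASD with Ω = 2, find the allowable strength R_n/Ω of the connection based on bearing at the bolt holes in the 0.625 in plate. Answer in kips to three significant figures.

Per bolt r_n = 1.2 l_c t F_u ≤ 2.4 d t F_u; upper limit = 2.4 × 0.5 × 0.625 × 65 = 48.75 kips.
Edge bolt: l_c = 1.125 − 0.5625/2 = 0.8438 in → 1.2 × 0.8438 × 0.625 × 65 = 41.13 → r_n = 41.13 kips.
Interior bolts: l_c = 1.375 − 0.5625 = 0.8125 in → 1.2 × 0.8125 × 0.625 × 65 = 39.61 → r_n = 39.61 kips.
R_n = 1 × 41.13 + 2 × 39.61 = 120.4 kips.
Allowable strength R_n/Ω = 120.4 / 2 = 60.2 kips.

60.2 kips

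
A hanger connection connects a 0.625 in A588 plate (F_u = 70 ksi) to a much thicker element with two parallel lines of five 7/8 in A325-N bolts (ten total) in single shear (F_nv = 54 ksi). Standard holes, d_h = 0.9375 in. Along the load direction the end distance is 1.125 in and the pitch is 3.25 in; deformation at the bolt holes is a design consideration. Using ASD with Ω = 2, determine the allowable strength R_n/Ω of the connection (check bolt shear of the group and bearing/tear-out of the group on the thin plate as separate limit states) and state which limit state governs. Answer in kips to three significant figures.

162 kips (bolt shear governs)

Bolt shear: A_b = π·0.875²/4 = 0.6013 in²; R_n = 54 × 0.6013 × 10 × 1 = 324.7 kips → 324.7 / 2 = 162 kips.
Bearing (1.2 l_c t F_u ≤ 2.4 d t F_u): upper limit = 2.4·0.875·0.625·70 = 91.88 kips.
  Edge l_c = 1.125 − 0.9375/2 = 0.6562 → r_n = 34.45 kips; interior l_c = 3.25 − 0.9375 = 2.312 → r_n = 91.88 kips.
  R_n,bearing = 2·34.45 + 8·91.88 = 803.9 kips → 803.9 / 2 = 402 kips.
Bolt shear governs: 162 kips.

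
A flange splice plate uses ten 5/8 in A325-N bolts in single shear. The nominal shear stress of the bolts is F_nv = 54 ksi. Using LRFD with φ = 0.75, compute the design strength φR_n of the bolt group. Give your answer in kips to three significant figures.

A_b = π × 0.625² / 4 = 0.3068 in².
R_n = F_nv · A_b · n · n_s = 54 × 0.3068 × 10 × 1 = 165.7 kips.
Design strength φR_n = 0.75 × 165.7 = 124 kips.

124 kips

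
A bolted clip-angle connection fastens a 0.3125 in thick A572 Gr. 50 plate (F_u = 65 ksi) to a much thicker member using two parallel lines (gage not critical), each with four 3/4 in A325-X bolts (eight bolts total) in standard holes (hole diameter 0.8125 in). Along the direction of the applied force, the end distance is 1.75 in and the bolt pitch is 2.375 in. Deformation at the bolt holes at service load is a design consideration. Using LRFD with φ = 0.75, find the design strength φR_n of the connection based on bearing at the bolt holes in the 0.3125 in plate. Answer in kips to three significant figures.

Per bolt r_n = 1.2 l_c t F_u ≤ 2.4 d t F_u; upper limit = 2.4 × 0.75 × 0.3125 × 65 = 36.56 kips.
Edge bolt: l_c = 1.75 − 0.8125/2 = 1.344 in → 1.2 × 1.344 × 0.3125 × 65 = 32.75 → r_n = 32.75 kips.
Interior bolts: l_c = 2.375 − 0.8125 = 1.562 in → 1.2 × 1.562 × 0.3125 × 65 = 38.09 → r_n = 36.56 kips.
R_n = 2 × 32.75 + 6 × 36.56 = 284.9 kips.
Design strength φR_n = 0.75 × 284.9 = 214 kips.

214 kips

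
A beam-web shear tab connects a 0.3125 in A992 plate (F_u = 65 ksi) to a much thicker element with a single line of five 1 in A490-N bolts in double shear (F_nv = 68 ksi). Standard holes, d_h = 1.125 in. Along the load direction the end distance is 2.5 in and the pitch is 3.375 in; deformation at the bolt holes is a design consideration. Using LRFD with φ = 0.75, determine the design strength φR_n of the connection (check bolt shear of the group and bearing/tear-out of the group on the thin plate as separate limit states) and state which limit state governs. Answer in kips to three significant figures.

Bolt shear: A_b = π·1²/4 = 0.7854 in²; R_n = 68 × 0.7854 × 5 × 2 = 534.1 kips → 0.75 × 534.1 = 401 kips.
Bearing (1.2 l_c t F_u ≤ 2.4 d t F_u): upper limit = 2.4·1·0.3125·65 = 48.75 kips.
  Edge l_c = 2.5 − 1.125/2 = 1.938 → r_n = 47.23 kips; interior l_c = 3.375 − 1.125 = 2.25 → r_n = 48.75 kips.
  R_n,bearing = 1·47.23 + 4·48.75 = 242.2 kips → 0.75 × 242.2 = 182 kips.
Bearing governs: 182 kips.

182 kips (bearing governs)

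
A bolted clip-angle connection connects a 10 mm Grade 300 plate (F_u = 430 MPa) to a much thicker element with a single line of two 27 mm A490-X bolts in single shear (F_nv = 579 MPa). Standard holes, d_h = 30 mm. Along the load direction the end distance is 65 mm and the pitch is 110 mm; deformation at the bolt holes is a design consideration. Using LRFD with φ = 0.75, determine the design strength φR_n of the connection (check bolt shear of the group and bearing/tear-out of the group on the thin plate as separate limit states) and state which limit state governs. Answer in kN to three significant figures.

Bolt shear: A_b = π·27²/4 = 572.6 mm²; R_n = 579 × 572.6 × 2 × 1 / 1000 = 663 kN → 0.75 × 663 = 497 kN.
Bearing (1.2 l_c t F_u ≤ 2.4 d t F_u): upper limit = 2.4·27·10·430 / 1000 = 278.6 kN.
  Edge l_c = 65 − 30/2 = 50 → r_n = 258 kN; interior l_c = 110 − 30 = 80 → r_n = 278.6 kN.
  R_n,bearing = 1·258 + 1·278.6 = 536.6 kN → 0.75 × 536.6 = 402 kN.
Bearing governs: 402 kN.

402 kN (bearing governs)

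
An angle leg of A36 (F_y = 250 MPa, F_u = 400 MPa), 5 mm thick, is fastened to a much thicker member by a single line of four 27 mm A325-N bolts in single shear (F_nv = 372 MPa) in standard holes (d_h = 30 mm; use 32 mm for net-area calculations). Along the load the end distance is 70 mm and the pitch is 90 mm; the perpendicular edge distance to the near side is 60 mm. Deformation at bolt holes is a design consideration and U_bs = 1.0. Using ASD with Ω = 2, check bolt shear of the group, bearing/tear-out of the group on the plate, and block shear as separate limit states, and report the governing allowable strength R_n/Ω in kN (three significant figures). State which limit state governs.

Bolt shear: A_b = π·27²/4 = 572.6 mm²; R_n = 372 × 572.6 × 4 × 1 / 1000 = 852 kN → 852 / 2 = 426 kN.
Bearing: edge l_c = 55, r_n = 129.6 kN; interior l_c = 60, r_n = 129.6 kN; R_n = 129.6 + 3·129.6 = 518.4 kN → 259 kN.
Block shear: A_gv = 1700, A_nv = 1140, A_nt = 220 mm²; R_n = min(0.6F_uA_nv, 0.6F_yA_gv) + U_bs·F_u·A_nt = 343 kN → 172 kN.
Block shear governs: 172 kN.

172 kN (block shear governs)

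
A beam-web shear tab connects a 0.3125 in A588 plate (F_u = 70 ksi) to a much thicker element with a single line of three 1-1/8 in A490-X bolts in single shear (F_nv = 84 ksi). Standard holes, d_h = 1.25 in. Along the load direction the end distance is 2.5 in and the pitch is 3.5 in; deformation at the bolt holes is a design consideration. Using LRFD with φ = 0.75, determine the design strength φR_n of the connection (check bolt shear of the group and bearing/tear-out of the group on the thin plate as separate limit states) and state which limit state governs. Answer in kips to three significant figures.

Bolt shear: A_b = π·1.125²/4 = 0.994 in²; R_n = 84 × 0.994 × 3 × 1 = 250.5 kips → 0.75 × 250.5 = 188 kips.
Bearing (1.2 l_c t F_u ≤ 2.4 d t F_u): upper limit = 2.4·1.125·0.3125·70 = 59.06 kips.
  Edge l_c = 2.5 − 1.25/2 = 1.875 → r_n = 49.22 kips; interior l_c = 3.5 − 1.25 = 2.25 → r_n = 59.06 kips.
  R_n,bearing = 1·49.22 + 2·59.06 = 167.3 kips → 0.75 × 167.3 = 126 kips.
Bearing governs: 126 kips.

126 kips (bearing governs)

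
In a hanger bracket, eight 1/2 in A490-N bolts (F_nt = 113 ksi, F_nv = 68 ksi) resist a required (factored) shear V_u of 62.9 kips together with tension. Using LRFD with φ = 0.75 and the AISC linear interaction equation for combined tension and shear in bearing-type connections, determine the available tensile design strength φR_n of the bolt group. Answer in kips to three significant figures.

68.5 kips

A_b = π·0.5²/4 = 0.1963 in²; f_rv = 62.9 / (8 × 0.1963) = 40.04 ksi.
F'_nt = 1.3 F_nt − (F_nt / φF_nv) f_rv = 1.3·113 − (113/(0.75·68))·40.04 = 58.18 ksi, capped at F_nt → F'_nt = 58.18 ksi.
R_n = F'_nt · A_b · n = 58.18 × 0.1963 × 8 = 91.38 kips.
Design strength φR_n = 0.75 × 91.38 = 68.5 kips.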